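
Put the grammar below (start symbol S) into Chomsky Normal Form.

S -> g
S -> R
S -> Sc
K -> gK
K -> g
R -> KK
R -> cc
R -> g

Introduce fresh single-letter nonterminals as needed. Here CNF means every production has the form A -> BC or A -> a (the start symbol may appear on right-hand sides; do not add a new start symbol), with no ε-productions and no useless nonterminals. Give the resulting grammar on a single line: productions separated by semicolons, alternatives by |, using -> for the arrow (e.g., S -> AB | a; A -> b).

S -> g | BB | KK | SB; A -> g; B -> c; K -> g | AK

No ε-productions.
After unit-elimination: S -> g | KK | Sc | cc; K -> g | gK; R -> g | KK | cc.
TERM: introduce B -> c, A -> g and substitute in every rule of length ≥2.
Drop unreachable/unproductive: R.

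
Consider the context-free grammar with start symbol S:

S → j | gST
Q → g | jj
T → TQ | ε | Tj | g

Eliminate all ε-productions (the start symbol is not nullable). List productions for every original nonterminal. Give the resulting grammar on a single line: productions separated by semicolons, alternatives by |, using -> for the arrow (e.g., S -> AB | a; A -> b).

Nullable set: {T}.
S -> gST: T nullable, giving gS | gST.
Drop T -> ε.
T -> TQ: T nullable, giving Q | TQ.
T -> Tj: T nullable, giving Tj | j.
Unchanged (no nullable symbols): S -> j; Q -> g; Q -> jj; T -> g.

S -> j | gS | gST; Q -> g | jj; T -> Q | g | j | TQ | Tj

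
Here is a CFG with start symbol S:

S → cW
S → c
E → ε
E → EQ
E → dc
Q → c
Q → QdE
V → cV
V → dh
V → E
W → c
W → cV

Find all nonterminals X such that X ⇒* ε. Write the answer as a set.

{E, V}

Directly nullable (have an ε-rule): {E}.
V is nullable via V -> E (every symbol on the right is already known nullable).
Not nullable: Q, S, W — each has a terminal in every rule's right-hand side or depends on a non-nullable symbol.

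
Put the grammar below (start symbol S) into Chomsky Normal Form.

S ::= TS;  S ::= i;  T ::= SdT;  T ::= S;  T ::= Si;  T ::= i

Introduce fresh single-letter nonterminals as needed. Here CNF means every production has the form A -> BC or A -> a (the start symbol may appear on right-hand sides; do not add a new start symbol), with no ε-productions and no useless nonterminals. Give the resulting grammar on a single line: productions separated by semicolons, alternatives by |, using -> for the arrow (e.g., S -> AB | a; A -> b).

No ε-productions.
After unit-elimination: S -> i | TS; T -> i | Si | TS | SdT.
TERM: introduce A -> d, B -> i and substitute in every rule of length ≥2.
BIN: T -> SAT becomes T -> SC, C -> AT.

S -> i | TS; A -> d; B -> i; C -> AT; T -> i | SB | SC | TS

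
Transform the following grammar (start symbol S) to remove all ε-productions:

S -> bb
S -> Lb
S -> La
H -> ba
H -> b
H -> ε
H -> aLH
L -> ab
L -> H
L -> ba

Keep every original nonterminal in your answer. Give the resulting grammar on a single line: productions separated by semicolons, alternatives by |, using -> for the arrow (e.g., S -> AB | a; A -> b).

S -> a | b | La | Lb | bb; H -> a | b | aH | aL | ba | aLH; L -> H | ab | ba

Nullable set: {H, L}.
S -> La: L nullable, giving La | a.
S -> Lb: L nullable, giving Lb | b.
Drop H -> ε.
H -> aLH: L, H nullable, giving a | aH | aL | aLH.
L -> H: H nullable, giving H.
Unchanged (no nullable symbols): S -> bb; H -> b; H -> ba; L -> ab; L -> ba.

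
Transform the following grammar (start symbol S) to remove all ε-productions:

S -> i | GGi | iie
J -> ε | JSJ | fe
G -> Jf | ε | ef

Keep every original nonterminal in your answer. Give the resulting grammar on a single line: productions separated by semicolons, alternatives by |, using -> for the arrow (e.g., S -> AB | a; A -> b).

Nullable set: {G, J}.
S -> GGi: G, G nullable, giving GGi | Gi | i.
Drop G -> ε.
G -> Jf: J nullable, giving Jf | f.
Drop J -> ε.
J -> JSJ: J, J nullable, giving JS | JSJ | S | SJ.
Unchanged (no nullable symbols): S -> i; S -> iie; G -> ef; J -> fe.

S -> i | Gi | GGi | iie; G -> f | Jf | ef; J -> S | JS | SJ | fe | JSJ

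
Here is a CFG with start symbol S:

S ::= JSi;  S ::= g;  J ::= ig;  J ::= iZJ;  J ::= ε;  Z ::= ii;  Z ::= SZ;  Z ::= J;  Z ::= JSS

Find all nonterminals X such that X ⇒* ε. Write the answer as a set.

Directly nullable (have an ε-rule): {J}.
Z is nullable via Z -> J (every symbol on the right is already known nullable).
Not nullable: S — each has a terminal in every rule's right-hand side or depends on a non-nullable symbol.

{J, Z}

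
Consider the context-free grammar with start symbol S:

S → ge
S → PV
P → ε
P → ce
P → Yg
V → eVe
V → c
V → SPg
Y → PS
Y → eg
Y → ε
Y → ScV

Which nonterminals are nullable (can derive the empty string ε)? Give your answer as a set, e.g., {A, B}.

Directly nullable (have an ε-rule): {P, Y}.
Not nullable: S, V — each has a terminal in every rule's right-hand side or depends on a non-nullable symbol.

{P, Y}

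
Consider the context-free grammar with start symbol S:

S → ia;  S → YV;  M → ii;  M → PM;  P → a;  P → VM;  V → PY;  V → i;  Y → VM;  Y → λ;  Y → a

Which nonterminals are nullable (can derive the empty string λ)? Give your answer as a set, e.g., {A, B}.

{Y}

Directly nullable (have an ε-rule): {Y}.
Not nullable: M, P, S, V — each has a terminal in every rule's right-hand side or depends on a non-nullable symbol.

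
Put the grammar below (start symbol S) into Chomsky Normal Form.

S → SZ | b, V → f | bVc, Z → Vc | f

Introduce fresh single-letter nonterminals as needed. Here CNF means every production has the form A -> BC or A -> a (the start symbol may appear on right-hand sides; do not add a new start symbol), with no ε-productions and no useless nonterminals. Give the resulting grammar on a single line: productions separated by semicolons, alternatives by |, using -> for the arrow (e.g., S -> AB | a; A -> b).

No ε-productions.
No unit productions to eliminate.
TERM: introduce A -> b, B -> c and substitute in every rule of length ≥2.
BIN: V -> AVB becomes V -> AC, C -> VB.

S -> b | SZ; A -> b; B -> c; C -> VB; V -> f | AC; Z -> f | VB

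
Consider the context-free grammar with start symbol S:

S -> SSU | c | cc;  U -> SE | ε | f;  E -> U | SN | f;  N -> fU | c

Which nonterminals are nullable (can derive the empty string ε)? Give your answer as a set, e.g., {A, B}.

Directly nullable (have an ε-rule): {U}.
E is nullable via E -> U (every symbol on the right is already known nullable).
Not nullable: N, S — each has a terminal in every rule's right-hand side or depends on a non-nullable symbol.

{E, U}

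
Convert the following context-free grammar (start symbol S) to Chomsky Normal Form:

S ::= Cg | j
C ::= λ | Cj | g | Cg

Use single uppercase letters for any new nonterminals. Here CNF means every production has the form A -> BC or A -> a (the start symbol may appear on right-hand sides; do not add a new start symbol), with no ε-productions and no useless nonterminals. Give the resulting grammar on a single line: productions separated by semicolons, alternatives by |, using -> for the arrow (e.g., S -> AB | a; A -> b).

Nullable: {C}; after ε-elimination: S -> g | j | Cg; C -> g | j | Cg | Cj.
No unit productions to eliminate.
TERM: introduce A -> g, B -> j and substitute in every rule of length ≥2.

S -> g | j | CA; A -> g; B -> j; C -> g | j | CA | CB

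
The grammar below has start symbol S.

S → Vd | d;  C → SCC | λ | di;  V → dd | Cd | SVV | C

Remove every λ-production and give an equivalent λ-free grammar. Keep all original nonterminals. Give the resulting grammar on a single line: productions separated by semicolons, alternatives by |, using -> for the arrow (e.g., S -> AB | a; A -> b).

Nullable set: {C, V}.
S -> Vd: V nullable, giving Vd | d.
Drop C -> λ.
C -> SCC: C, C nullable, giving S | SC | SCC.
V -> C: C nullable, giving C.
V -> Cd: C nullable, giving Cd | d.
V -> SVV: V, V nullable, giving S | SV | SVV.
Unchanged (no nullable symbols): S -> d; C -> di; V -> dd.

S -> d | Vd; C -> S | SC | di | SCC; V -> C | S | d | Cd | SV | dd | SVV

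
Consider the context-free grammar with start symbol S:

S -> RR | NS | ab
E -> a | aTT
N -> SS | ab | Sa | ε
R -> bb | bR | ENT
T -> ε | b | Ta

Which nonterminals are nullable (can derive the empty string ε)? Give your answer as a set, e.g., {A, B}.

{N, T}

Directly nullable (have an ε-rule): {N, T}.
Not nullable: E, R, S — each has a terminal in every rule's right-hand side or depends on a non-nullable symbol.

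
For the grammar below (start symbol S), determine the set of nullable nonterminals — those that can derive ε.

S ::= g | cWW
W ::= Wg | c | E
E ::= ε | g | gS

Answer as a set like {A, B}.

{E, W}

Directly nullable (have an ε-rule): {E}.
W is nullable via W -> E (every symbol on the right is already known nullable).
Not nullable: S — each has a terminal in every rule's right-hand side or depends on a non-nullable symbol.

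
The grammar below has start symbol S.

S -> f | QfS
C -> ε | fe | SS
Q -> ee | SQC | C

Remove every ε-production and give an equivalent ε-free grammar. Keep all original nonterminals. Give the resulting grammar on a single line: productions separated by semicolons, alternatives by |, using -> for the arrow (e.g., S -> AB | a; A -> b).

S -> f | fS | QfS; C -> SS | fe; Q -> C | S | SC | SQ | ee | SQC

Nullable set: {C, Q}.
S -> QfS: Q nullable, giving QfS | fS.
Drop C -> ε.
Q -> C: C nullable, giving C.
Q -> SQC: Q, C nullable, giving S | SC | SQ | SQC.
Unchanged (no nullable symbols): S -> f; C -> SS; C -> fe; Q -> ee.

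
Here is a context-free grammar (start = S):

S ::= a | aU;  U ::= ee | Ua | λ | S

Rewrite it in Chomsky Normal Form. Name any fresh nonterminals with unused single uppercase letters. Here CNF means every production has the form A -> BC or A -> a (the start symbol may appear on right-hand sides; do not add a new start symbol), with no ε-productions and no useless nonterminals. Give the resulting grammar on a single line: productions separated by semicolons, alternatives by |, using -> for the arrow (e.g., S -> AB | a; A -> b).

Nullable: {U}; after ε-elimination: S -> a | aU; U -> S | a | Ua | ee.
After unit-elimination: S -> a | aU; U -> a | Ua | aU | ee.
TERM: introduce A -> a, B -> e and substitute in every rule of length ≥2.

S -> a | AU; A -> a; B -> e; U -> a | AU | BB | UA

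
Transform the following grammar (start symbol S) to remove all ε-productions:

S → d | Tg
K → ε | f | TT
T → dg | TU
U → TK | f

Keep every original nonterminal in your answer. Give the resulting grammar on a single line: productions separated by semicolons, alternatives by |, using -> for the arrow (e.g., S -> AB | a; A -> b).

S -> d | Tg; K -> f | TT; T -> TU | dg; U -> T | f | TK

Nullable set: {K}.
Drop K -> ε.
U -> TK: K nullable, giving T | TK.
Unchanged (no nullable symbols): S -> Tg; S -> d; K -> TT; K -> f; T -> TU; T -> dg; U -> f.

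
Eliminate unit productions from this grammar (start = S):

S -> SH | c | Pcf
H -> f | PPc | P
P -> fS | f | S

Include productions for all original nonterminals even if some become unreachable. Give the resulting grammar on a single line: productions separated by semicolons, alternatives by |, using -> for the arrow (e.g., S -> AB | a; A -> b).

Unit productions: H->P, P->S.
Unit pairs (A ⇒* B via units): (H,P), (H,S), (P,S).
S: inherits non-unit rules of {S} → Pcf | SH | c.
H: inherits non-unit rules of {H, P, S} → PPc | Pcf | SH | c | f | fS.
P: inherits non-unit rules of {P, S} → Pcf | SH | c | f | fS.

S -> c | SH | Pcf; H -> c | f | SH | fS | PPc | Pcf; P -> c | f | SH | fS | Pcf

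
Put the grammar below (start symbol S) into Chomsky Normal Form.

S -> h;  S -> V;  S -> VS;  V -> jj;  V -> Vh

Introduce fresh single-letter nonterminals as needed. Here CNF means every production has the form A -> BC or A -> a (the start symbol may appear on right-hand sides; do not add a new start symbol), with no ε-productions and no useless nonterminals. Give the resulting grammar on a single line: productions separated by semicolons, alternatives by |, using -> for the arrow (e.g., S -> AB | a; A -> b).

No ε-productions.
After unit-elimination: S -> h | VS | Vh | jj; V -> Vh | jj.
TERM: introduce A -> h, B -> j and substitute in every rule of length ≥2.

S -> h | BB | VA | VS; A -> h; B -> j; V -> BB | VA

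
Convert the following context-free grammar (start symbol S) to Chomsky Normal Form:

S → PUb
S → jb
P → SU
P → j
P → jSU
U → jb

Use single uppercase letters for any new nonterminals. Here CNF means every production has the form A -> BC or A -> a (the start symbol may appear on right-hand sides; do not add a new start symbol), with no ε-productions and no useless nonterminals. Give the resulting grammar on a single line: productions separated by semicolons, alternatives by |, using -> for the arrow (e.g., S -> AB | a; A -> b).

S -> AB | PD; A -> j; B -> b; C -> SU; D -> UB; P -> j | AC | SU; U -> AB

No ε-productions.
No unit productions to eliminate.
TERM: introduce B -> b, A -> j and substitute in every rule of length ≥2.
BIN: P -> ASU becomes P -> AC, C -> SU; S -> PUB becomes S -> PD, D -> UB.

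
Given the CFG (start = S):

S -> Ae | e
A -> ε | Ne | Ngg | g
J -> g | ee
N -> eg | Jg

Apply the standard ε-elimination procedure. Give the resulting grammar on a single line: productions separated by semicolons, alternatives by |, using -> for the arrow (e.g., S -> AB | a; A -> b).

S -> e | Ae; A -> g | Ne | Ngg; J -> g | ee; N -> Jg | eg

Nullable set: {A}.
S -> Ae: A nullable, giving Ae | e.
Drop A -> ε.
Unchanged (no nullable symbols): S -> e; A -> Ne; A -> Ngg; A -> g; J -> ee; J -> g; N -> Jg; N -> eg.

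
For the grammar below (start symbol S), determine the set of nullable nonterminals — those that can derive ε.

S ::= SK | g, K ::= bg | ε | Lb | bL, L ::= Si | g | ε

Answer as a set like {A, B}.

Directly nullable (have an ε-rule): {K, L}.
Not nullable: S — each has a terminal in every rule's right-hand side or depends on a non-nullable symbol.

{K, L}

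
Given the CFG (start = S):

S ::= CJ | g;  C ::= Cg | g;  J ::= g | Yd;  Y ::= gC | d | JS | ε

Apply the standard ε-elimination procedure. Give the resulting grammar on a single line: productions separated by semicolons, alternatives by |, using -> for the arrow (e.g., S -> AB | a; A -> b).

S -> g | CJ; C -> g | Cg; J -> d | g | Yd; Y -> d | JS | gC

Nullable set: {Y}.
J -> Yd: Y nullable, giving Yd | d.
Drop Y -> ε.
Unchanged (no nullable symbols): S -> CJ; S -> g; C -> Cg; C -> g; J -> g; Y -> JS; Y -> d; Y -> gC.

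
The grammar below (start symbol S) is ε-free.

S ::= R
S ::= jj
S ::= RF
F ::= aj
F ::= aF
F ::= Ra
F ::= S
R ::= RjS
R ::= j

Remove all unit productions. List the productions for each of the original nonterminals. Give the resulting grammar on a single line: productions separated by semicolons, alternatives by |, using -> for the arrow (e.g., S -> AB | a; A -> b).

S -> j | RF | jj | RjS; F -> j | RF | Ra | aF | aj | jj | RjS; R -> j | RjS

Unit productions: F->S, S->R.
Unit pairs (A ⇒* B via units): (F,R), (F,S), (S,R).
S: inherits non-unit rules of {R, S} → RF | RjS | j | jj.
F: inherits non-unit rules of {F, R, S} → RF | Ra | RjS | aF | aj | j | jj.
R: inherits non-unit rules of {R} → RjS | j.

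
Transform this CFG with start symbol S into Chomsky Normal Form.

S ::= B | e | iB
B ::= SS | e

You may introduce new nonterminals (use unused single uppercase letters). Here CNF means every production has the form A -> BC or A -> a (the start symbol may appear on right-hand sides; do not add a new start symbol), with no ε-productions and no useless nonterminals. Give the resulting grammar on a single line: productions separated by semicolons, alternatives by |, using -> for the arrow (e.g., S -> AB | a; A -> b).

S -> e | AB | SS; A -> i; B -> e | SS

No ε-productions.
After unit-elimination: S -> e | SS | iB; B -> e | SS.
TERM: introduce A -> i and substitute in every rule of length ≥2.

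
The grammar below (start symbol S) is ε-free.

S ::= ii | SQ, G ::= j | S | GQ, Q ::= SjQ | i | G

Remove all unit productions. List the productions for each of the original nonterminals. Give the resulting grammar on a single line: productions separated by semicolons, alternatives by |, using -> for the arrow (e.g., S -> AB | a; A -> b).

Unit productions: G->S, Q->G.
Unit pairs (A ⇒* B via units): (G,S), (Q,G), (Q,S).
S: inherits non-unit rules of {S} → SQ | ii.
G: inherits non-unit rules of {G, S} → GQ | SQ | ii | j.
Q: inherits non-unit rules of {G, Q, S} → GQ | SQ | SjQ | i | ii | j.

S -> SQ | ii; G -> j | GQ | SQ | ii; Q -> i | j | GQ | SQ | ii | SjQ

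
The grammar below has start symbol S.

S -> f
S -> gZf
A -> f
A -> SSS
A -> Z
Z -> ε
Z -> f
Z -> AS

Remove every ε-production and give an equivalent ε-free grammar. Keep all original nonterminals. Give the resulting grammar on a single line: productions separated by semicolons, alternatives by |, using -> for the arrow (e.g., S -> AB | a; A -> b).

S -> f | gf | gZf; A -> Z | f | SSS; Z -> S | f | AS

Nullable set: {A, Z}.
S -> gZf: Z nullable, giving gZf | gf.
A -> Z: Z nullable, giving Z.
Drop Z -> ε.
Z -> AS: A nullable, giving AS | S.
Unchanged (no nullable symbols): S -> f; A -> SSS; A -> f; Z -> f.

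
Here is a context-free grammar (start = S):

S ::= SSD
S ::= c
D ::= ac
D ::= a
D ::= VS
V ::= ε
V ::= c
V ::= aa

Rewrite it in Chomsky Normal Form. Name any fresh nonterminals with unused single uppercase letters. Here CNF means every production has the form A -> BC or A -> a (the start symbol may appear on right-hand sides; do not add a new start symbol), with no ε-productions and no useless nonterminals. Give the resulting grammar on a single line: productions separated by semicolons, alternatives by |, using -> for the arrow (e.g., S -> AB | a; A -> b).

Nullable: {V}; after ε-elimination: S -> c | SSD; D -> S | a | VS | ac; V -> c | aa.
After unit-elimination: S -> c | SSD; D -> a | c | VS | ac | SSD; V -> c | aa.
TERM: introduce A -> a, B -> c and substitute in every rule of length ≥2.
BIN: D -> SSD becomes D -> SC, C -> SD; S -> SSD becomes S -> SE, E -> SD.

S -> c | SE; A -> a; B -> c; C -> SD; D -> a | c | AB | SC | VS; E -> SD; V -> c | AA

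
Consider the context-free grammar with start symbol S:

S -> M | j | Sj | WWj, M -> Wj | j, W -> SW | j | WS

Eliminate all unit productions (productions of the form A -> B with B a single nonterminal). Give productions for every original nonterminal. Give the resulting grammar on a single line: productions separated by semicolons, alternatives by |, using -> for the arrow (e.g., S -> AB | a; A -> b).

S -> j | Sj | Wj | WWj; M -> j | Wj; W -> j | SW | WS

Unit productions: S->M.
Unit pairs (A ⇒* B via units): (S,M).
S: inherits non-unit rules of {M, S} → Sj | WWj | Wj | j.
M: inherits non-unit rules of {M} → Wj | j.
W: inherits non-unit rules of {W} → SW | WS | j.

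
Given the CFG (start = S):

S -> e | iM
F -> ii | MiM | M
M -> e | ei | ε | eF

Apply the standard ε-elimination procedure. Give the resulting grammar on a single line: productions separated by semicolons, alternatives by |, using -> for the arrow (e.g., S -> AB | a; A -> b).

S -> e | i | iM; F -> M | i | Mi | iM | ii | MiM; M -> e | eF | ei

Nullable set: {F, M}.
S -> iM: M nullable, giving i | iM.
F -> M: M nullable, giving M.
F -> MiM: M, M nullable, giving Mi | MiM | i | iM.
Drop M -> ε.
M -> eF: F nullable, giving e | eF.
Unchanged (no nullable symbols): S -> e; F -> ii; M -> e; M -> ei.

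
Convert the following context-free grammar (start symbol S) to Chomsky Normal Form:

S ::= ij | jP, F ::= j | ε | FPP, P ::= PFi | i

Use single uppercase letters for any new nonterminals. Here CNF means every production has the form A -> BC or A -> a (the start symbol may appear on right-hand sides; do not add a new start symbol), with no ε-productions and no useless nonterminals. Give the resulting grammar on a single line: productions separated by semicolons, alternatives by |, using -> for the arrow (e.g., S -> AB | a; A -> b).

S -> AB | BP; A -> i; B -> j; C -> PP; D -> FA; F -> j | FC | PP; P -> i | PA | PD

Nullable: {F}; after ε-elimination: S -> ij | jP; F -> j | PP | FPP; P -> i | Pi | PFi.
No unit productions to eliminate.
TERM: introduce A -> i, B -> j and substitute in every rule of length ≥2.
BIN: F -> FPP becomes F -> FC, C -> PP; P -> PFA becomes P -> PD, D -> FA.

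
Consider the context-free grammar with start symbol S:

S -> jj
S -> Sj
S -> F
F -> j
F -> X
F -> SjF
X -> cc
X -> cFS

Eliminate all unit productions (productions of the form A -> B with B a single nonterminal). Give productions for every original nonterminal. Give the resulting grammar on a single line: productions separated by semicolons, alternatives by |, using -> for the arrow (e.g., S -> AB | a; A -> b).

Unit productions: F->X, S->F.
Unit pairs (A ⇒* B via units): (F,X), (S,F), (S,X).
S: inherits non-unit rules of {F, S, X} → Sj | SjF | cFS | cc | j | jj.
F: inherits non-unit rules of {F, X} → SjF | cFS | cc | j.
X: inherits non-unit rules of {X} → cFS | cc.

S -> j | Sj | cc | jj | SjF | cFS; F -> j | cc | SjF | cFS; X -> cc | cFS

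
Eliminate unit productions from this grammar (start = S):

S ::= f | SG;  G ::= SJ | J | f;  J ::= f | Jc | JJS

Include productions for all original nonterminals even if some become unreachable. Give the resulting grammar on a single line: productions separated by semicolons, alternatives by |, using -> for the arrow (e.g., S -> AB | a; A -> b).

S -> f | SG; G -> f | Jc | SJ | JJS; J -> f | Jc | JJS

Unit productions: G->J.
Unit pairs (A ⇒* B via units): (G,J).
S: inherits non-unit rules of {S} → SG | f.
G: inherits non-unit rules of {G, J} → JJS | Jc | SJ | f.
J: inherits non-unit rules of {J} → JJS | Jc | f.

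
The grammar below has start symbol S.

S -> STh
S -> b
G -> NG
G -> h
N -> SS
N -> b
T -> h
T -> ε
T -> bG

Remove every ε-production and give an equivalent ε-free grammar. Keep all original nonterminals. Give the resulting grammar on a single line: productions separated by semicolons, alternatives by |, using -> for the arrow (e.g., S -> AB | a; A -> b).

S -> b | Sh | STh; G -> h | NG; N -> b | SS; T -> h | bG

Nullable set: {T}.
S -> STh: T nullable, giving STh | Sh.
Drop T -> ε.
Unchanged (no nullable symbols): S -> b; G -> NG; G -> h; N -> SS; N -> b; T -> bG; T -> h.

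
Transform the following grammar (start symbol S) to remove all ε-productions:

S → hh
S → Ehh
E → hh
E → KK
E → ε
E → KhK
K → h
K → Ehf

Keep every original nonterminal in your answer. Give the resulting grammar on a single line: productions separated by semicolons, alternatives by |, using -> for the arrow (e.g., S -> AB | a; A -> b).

Nullable set: {E}.
S -> Ehh: E nullable, giving Ehh | hh.
Drop E -> ε.
K -> Ehf: E nullable, giving Ehf | hf.
Unchanged (no nullable symbols): S -> hh; E -> KK; E -> KhK; E -> hh; K -> h.

S -> hh | Ehh; E -> KK | hh | KhK; K -> h | hf | Ehf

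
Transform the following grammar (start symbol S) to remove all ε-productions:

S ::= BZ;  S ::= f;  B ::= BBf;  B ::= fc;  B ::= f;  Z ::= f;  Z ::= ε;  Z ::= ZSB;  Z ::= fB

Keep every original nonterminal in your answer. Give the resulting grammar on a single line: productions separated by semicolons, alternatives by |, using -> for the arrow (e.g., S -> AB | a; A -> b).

Nullable set: {Z}.
S -> BZ: Z nullable, giving B | BZ.
Drop Z -> ε.
Z -> ZSB: Z nullable, giving SB | ZSB.
Unchanged (no nullable symbols): S -> f; B -> BBf; B -> f; B -> fc; Z -> f; Z -> fB.

S -> B | f | BZ; B -> f | fc | BBf; Z -> f | SB | fB | ZSB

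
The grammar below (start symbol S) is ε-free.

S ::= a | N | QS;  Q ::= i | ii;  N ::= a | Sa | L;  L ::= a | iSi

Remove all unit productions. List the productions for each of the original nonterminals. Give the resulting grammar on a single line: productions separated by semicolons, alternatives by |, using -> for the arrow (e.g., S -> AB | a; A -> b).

Unit productions: N->L, S->N.
Unit pairs (A ⇒* B via units): (N,L), (S,L), (S,N).
S: inherits non-unit rules of {L, N, S} → QS | Sa | a | iSi.
L: inherits non-unit rules of {L} → a | iSi.
N: inherits non-unit rules of {L, N} → Sa | a | iSi.
Q: inherits non-unit rules of {Q} → i | ii.

S -> a | QS | Sa | iSi; L -> a | iSi; N -> a | Sa | iSi; Q -> i | ii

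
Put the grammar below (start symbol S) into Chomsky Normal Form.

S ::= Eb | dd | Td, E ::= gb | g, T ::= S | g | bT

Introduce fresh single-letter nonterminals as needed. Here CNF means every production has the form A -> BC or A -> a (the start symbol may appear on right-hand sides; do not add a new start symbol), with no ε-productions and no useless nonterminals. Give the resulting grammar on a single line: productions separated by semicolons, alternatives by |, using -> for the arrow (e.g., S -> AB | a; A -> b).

S -> CC | EB | TC; A -> g; B -> b; C -> d; E -> g | AB; T -> g | BT | CC | EB | TC

No ε-productions.
After unit-elimination: S -> Eb | Td | dd; E -> g | gb; T -> g | Eb | Td | bT | dd.
TERM: introduce B -> b, C -> d, A -> g and substitute in every rule of length ≥2.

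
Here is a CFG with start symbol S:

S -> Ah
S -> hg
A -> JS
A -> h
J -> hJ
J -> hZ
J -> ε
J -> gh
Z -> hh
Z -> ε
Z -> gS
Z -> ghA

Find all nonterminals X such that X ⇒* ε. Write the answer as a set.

{J, Z}

Directly nullable (have an ε-rule): {J, Z}.
Not nullable: A, S — each has a terminal in every rule's right-hand side or depends on a non-nullable symbol.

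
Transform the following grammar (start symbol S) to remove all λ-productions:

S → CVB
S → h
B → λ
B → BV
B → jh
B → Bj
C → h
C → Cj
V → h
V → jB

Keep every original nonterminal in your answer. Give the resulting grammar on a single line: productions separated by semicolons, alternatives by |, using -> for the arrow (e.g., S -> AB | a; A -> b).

Nullable set: {B}.
S -> CVB: B nullable, giving CV | CVB.
Drop B -> λ.
B -> BV: B nullable, giving BV | V.
B -> Bj: B nullable, giving Bj | j.
V -> jB: B nullable, giving j | jB.
Unchanged (no nullable symbols): S -> h; B -> jh; C -> Cj; C -> h; V -> h.

S -> h | CV | CVB; B -> V | j | BV | Bj | jh; C -> h | Cj; V -> h | j | jB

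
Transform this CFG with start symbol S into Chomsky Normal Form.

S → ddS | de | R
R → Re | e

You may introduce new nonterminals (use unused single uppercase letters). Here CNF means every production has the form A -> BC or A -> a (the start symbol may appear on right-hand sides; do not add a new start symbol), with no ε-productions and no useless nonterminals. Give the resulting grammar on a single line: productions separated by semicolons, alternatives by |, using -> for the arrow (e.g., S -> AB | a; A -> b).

S -> e | BA | BC | RA; A -> e; B -> d; C -> BS; R -> e | RA

No ε-productions.
After unit-elimination: S -> e | Re | de | ddS; R -> e | Re.
TERM: introduce B -> d, A -> e and substitute in every rule of length ≥2.
BIN: S -> BBS becomes S -> BC, C -> BS.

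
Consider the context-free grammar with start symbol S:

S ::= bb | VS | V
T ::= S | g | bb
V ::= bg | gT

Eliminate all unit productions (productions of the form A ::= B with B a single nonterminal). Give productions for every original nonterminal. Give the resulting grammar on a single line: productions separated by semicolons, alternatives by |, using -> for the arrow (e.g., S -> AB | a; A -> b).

S -> VS | bb | bg | gT; T -> g | VS | bb | bg | gT; V -> bg | gT

Unit productions: S->V, T->S.
Unit pairs (A ⇒* B via units): (S,V), (T,S), (T,V).
S: inherits non-unit rules of {S, V} → VS | bb | bg | gT.
T: inherits non-unit rules of {S, T, V} → VS | bb | bg | g | gT.
V: inherits non-unit rules of {V} → bg | gT.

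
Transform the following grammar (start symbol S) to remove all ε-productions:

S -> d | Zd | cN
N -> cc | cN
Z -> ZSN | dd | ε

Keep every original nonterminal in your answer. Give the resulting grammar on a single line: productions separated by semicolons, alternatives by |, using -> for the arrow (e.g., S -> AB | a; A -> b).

Nullable set: {Z}.
S -> Zd: Z nullable, giving Zd | d.
Drop Z -> ε.
Z -> ZSN: Z nullable, giving SN | ZSN.
Unchanged (no nullable symbols): S -> cN; S -> d; N -> cN; N -> cc; Z -> dd.

S -> d | Zd | cN; N -> cN | cc; Z -> SN | dd | ZSN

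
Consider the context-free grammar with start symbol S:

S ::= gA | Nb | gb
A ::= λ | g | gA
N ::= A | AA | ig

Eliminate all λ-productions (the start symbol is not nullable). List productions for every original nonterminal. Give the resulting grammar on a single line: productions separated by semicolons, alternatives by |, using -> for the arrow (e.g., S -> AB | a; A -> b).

S -> b | g | Nb | gA | gb; A -> g | gA; N -> A | AA | ig

Nullable set: {A, N}.
S -> Nb: N nullable, giving Nb | b.
S -> gA: A nullable, giving g | gA.
Drop A -> λ.
A -> gA: A nullable, giving g | gA.
N -> A: A nullable, giving A.
N -> AA: A, A nullable, giving A | AA.
Unchanged (no nullable symbols): S -> gb; A -> g; N -> ig.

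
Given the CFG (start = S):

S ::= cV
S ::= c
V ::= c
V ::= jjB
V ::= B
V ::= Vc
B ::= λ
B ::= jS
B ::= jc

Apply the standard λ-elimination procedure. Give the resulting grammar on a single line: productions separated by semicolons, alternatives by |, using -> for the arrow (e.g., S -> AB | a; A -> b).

Nullable set: {B, V}.
S -> cV: V nullable, giving c | cV.
Drop B -> λ.
V -> B: B nullable, giving B.
V -> Vc: V nullable, giving Vc | c.
V -> jjB: B nullable, giving jj | jjB.
Unchanged (no nullable symbols): S -> c; B -> jS; B -> jc; V -> c.

S -> c | cV; B -> jS | jc; V -> B | c | Vc | jj | jjB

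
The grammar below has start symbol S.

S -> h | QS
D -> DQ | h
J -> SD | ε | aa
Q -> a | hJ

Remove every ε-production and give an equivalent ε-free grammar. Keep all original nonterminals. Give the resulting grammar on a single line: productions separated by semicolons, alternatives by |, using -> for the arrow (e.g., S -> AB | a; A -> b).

Nullable set: {J}.
Drop J -> ε.
Q -> hJ: J nullable, giving h | hJ.
Unchanged (no nullable symbols): S -> QS; S -> h; D -> DQ; D -> h; J -> SD; J -> aa; Q -> a.

S -> h | QS; D -> h | DQ; J -> SD | aa; Q -> a | h | hJ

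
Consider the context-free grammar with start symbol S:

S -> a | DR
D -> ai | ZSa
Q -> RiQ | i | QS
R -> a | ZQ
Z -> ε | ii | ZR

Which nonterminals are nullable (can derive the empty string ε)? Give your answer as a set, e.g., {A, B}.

{Z}

Directly nullable (have an ε-rule): {Z}.
Not nullable: D, Q, R, S — each has a terminal in every rule's right-hand side or depends on a non-nullable symbol.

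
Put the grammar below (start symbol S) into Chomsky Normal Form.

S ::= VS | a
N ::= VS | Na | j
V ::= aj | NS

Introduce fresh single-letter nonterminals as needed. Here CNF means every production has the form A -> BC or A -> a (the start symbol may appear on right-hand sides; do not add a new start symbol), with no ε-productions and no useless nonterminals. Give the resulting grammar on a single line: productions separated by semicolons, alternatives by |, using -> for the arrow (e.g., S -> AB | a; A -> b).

No ε-productions.
No unit productions to eliminate.
TERM: introduce A -> a, B -> j and substitute in every rule of length ≥2.

S -> a | VS; A -> a; B -> j; N -> j | NA | VS; V -> AB | NS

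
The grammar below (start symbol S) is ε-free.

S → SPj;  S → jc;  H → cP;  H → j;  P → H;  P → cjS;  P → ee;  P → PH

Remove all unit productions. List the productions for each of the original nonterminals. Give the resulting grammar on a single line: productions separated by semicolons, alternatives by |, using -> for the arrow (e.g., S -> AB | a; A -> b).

S -> jc | SPj; H -> j | cP; P -> j | PH | cP | ee | cjS

Unit productions: P->H.
Unit pairs (A ⇒* B via units): (P,H).
S: inherits non-unit rules of {S} → SPj | jc.
H: inherits non-unit rules of {H} → cP | j.
P: inherits non-unit rules of {H, P} → PH | cP | cjS | ee | j.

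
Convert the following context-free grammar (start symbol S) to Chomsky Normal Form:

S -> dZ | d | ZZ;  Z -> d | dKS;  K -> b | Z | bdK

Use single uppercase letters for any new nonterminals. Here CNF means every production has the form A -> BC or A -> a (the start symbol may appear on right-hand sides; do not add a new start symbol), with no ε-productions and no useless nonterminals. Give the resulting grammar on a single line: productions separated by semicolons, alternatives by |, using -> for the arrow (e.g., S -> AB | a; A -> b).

S -> d | BZ | ZZ; A -> b; B -> d; C -> BK; D -> KS; E -> KS; K -> b | d | AC | BD; Z -> d | BE

No ε-productions.
After unit-elimination: S -> d | ZZ | dZ; K -> b | d | bdK | dKS; Z -> d | dKS.
TERM: introduce A -> b, B -> d and substitute in every rule of length ≥2.
BIN: K -> ABK becomes K -> AC, C -> BK; K -> BKS becomes K -> BD, D -> KS; Z -> BKS becomes Z -> BE, E -> KS.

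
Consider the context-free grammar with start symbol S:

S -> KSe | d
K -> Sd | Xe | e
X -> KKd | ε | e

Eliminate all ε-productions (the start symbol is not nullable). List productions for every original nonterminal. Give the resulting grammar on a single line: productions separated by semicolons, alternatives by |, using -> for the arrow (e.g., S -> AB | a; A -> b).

S -> d | KSe; K -> e | Sd | Xe; X -> e | KKd

Nullable set: {X}.
K -> Xe: X nullable, giving Xe | e.
Drop X -> ε.
Unchanged (no nullable symbols): S -> KSe; S -> d; K -> Sd; K -> e; X -> KKd; X -> e.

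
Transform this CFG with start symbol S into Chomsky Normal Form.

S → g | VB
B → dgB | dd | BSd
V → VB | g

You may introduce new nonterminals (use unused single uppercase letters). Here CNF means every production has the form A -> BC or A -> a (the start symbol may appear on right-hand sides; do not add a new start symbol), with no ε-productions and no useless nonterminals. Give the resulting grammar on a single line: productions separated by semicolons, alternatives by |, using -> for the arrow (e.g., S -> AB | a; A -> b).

S -> g | VB; A -> d; B -> AA | AD | BE; C -> g; D -> CB; E -> SA; V -> g | VB

No ε-productions.
No unit productions to eliminate.
TERM: introduce A -> d, C -> g and substitute in every rule of length ≥2.
BIN: B -> ACB becomes B -> AD, D -> CB; B -> BSA becomes B -> BE, E -> SA.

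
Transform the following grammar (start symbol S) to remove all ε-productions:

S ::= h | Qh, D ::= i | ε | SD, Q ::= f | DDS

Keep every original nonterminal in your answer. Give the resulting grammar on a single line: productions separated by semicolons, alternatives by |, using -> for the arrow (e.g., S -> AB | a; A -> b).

S -> h | Qh; D -> S | i | SD; Q -> S | f | DS | DDS

Nullable set: {D}.
Drop D -> ε.
D -> SD: D nullable, giving S | SD.
Q -> DDS: D, D nullable, giving DDS | DS | S.
Unchanged (no nullable symbols): S -> Qh; S -> h; D -> i; Q -> f.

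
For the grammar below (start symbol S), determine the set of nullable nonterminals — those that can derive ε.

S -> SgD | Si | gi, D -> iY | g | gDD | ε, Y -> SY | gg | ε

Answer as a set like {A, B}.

{D, Y}

Directly nullable (have an ε-rule): {D, Y}.
Not nullable: S — each has a terminal in every rule's right-hand side or depends on a non-nullable symbol.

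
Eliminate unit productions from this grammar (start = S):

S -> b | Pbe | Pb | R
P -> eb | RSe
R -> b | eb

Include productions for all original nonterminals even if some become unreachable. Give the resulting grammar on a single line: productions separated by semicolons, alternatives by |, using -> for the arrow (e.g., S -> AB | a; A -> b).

S -> b | Pb | eb | Pbe; P -> eb | RSe; R -> b | eb

Unit productions: S->R.
Unit pairs (A ⇒* B via units): (S,R).
S: inherits non-unit rules of {R, S} → Pb | Pbe | b | eb.
P: inherits non-unit rules of {P} → RSe | eb.
R: inherits non-unit rules of {R} → b | eb.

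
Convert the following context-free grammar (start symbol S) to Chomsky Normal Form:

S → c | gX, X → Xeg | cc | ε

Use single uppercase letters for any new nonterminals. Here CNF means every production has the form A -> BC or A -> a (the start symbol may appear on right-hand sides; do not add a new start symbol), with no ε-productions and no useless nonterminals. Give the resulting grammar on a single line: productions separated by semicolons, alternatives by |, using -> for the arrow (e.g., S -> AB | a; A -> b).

S -> c | g | AX; A -> g; B -> e; C -> c; D -> BA; X -> BA | CC | XD

Nullable: {X}; after ε-elimination: S -> c | g | gX; X -> cc | eg | Xeg.
No unit productions to eliminate.
TERM: introduce C -> c, B -> e, A -> g and substitute in every rule of length ≥2.
BIN: X -> XBA becomes X -> XD, D -> BA.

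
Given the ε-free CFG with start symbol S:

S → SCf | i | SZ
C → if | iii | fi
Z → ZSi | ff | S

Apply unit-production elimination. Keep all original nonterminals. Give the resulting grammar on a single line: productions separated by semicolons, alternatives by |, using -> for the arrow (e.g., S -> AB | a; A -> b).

S -> i | SZ | SCf; C -> fi | if | iii; Z -> i | SZ | ff | SCf | ZSi

Unit productions: Z->S.
Unit pairs (A ⇒* B via units): (Z,S).
S: inherits non-unit rules of {S} → SCf | SZ | i.
C: inherits non-unit rules of {C} → fi | if | iii.
Z: inherits non-unit rules of {S, Z} → SCf | SZ | ZSi | ff | i.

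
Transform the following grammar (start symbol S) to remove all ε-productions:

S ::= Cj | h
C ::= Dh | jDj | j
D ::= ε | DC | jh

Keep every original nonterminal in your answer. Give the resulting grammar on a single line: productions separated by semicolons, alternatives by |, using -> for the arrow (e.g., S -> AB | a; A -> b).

S -> h | Cj; C -> h | j | Dh | jj | jDj; D -> C | DC | jh

Nullable set: {D}.
C -> Dh: D nullable, giving Dh | h.
C -> jDj: D nullable, giving jDj | jj.
Drop D -> ε.
D -> DC: D nullable, giving C | DC.
Unchanged (no nullable symbols): S -> Cj; S -> h; C -> j; D -> jh.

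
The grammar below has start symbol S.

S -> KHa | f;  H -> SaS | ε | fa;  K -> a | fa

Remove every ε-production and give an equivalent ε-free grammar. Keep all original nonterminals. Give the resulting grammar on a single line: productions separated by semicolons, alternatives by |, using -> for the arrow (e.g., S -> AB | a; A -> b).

Nullable set: {H}.
S -> KHa: H nullable, giving KHa | Ka.
Drop H -> ε.
Unchanged (no nullable symbols): S -> f; H -> SaS; H -> fa; K -> a; K -> fa.

S -> f | Ka | KHa; H -> fa | SaS; K -> a | fa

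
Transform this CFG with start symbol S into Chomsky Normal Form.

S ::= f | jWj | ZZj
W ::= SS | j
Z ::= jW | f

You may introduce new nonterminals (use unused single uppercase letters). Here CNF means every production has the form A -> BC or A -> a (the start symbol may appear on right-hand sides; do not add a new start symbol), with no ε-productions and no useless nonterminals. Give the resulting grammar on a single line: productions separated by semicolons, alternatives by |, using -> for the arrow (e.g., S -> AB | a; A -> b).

No ε-productions.
No unit productions to eliminate.
TERM: introduce A -> j and substitute in every rule of length ≥2.
BIN: S -> AWA becomes S -> AB, B -> WA; S -> ZZA becomes S -> ZC, C -> ZA.

S -> f | AB | ZC; A -> j; B -> WA; C -> ZA; W -> j | SS; Z -> f | AW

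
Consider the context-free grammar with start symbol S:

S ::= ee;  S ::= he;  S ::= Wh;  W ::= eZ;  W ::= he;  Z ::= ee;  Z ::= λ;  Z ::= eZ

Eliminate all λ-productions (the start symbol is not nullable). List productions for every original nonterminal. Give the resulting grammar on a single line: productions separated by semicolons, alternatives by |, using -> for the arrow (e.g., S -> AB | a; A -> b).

S -> Wh | ee | he; W -> e | eZ | he; Z -> e | eZ | ee

Nullable set: {Z}.
W -> eZ: Z nullable, giving e | eZ.
Drop Z -> λ.
Z -> eZ: Z nullable, giving e | eZ.
Unchanged (no nullable symbols): S -> Wh; S -> ee; S -> he; W -> he; Z -> ee.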